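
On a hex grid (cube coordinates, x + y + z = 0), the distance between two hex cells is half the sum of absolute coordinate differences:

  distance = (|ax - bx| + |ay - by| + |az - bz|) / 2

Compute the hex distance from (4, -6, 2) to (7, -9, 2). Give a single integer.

Answer: 3

Derivation:
|ax - bx| = |4 - 7| = 3
|ay - by| = |-6 - (-9)| = 3
|az - bz| = |2 - 2| = 0
distance = (3 + 3 + 0) / 2 = 6 / 2 = 3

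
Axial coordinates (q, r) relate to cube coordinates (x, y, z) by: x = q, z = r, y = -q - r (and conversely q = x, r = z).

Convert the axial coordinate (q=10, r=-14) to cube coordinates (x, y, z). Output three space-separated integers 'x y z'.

x = q = 10
z = r = -14
y = -x - z = -(10) - (-14) = 4

Answer: 10 4 -14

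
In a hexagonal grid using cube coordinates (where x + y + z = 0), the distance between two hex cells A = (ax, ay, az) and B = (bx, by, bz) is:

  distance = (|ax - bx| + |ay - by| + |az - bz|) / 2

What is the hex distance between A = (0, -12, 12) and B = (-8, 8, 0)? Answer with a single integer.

|ax - bx| = |0 - (-8)| = 8
|ay - by| = |-12 - 8| = 20
|az - bz| = |12 - 0| = 12
distance = (8 + 20 + 12) / 2 = 40 / 2 = 20

Answer: 20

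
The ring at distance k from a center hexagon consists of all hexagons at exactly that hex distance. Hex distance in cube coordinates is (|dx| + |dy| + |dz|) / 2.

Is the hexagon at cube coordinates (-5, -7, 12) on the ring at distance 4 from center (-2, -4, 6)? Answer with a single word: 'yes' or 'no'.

Answer: no

Derivation:
|px - cx| = |-5 - (-2)| = 3
|py - cy| = |-7 - (-4)| = 3
|pz - cz| = |12 - 6| = 6
distance = (3+3+6)/2 = 12/2 = 6
radius = 4; distance != radius -> no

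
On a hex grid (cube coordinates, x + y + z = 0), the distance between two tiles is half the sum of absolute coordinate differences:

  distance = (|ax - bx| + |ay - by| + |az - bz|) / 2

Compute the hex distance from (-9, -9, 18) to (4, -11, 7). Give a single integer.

|ax - bx| = |-9 - 4| = 13
|ay - by| = |-9 - (-11)| = 2
|az - bz| = |18 - 7| = 11
distance = (13 + 2 + 11) / 2 = 26 / 2 = 13

Answer: 13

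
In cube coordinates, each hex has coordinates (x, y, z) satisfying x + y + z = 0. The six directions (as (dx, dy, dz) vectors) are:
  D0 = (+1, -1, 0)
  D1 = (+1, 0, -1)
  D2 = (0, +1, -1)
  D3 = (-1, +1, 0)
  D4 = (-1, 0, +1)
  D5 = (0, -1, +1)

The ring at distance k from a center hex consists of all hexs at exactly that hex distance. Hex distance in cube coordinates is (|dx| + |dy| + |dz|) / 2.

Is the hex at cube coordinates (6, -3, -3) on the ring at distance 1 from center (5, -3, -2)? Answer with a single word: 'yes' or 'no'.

|px - cx| = |6 - 5| = 1
|py - cy| = |-3 - (-3)| = 0
|pz - cz| = |-3 - (-2)| = 1
distance = (1+0+1)/2 = 2/2 = 1
radius = 1; distance == radius -> yes

Answer: yes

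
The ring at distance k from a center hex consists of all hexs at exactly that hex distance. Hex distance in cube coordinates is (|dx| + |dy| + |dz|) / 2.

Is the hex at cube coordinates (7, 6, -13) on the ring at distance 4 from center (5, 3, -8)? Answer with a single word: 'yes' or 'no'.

|px - cx| = |7 - 5| = 2
|py - cy| = |6 - 3| = 3
|pz - cz| = |-13 - (-8)| = 5
distance = (2+3+5)/2 = 10/2 = 5
radius = 4; distance != radius -> no

Answer: no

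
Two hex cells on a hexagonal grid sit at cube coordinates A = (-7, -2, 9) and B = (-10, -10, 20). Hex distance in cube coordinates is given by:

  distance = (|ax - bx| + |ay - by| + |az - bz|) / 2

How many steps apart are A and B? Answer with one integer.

Answer: 11

Derivation:
|ax - bx| = |-7 - (-10)| = 3
|ay - by| = |-2 - (-10)| = 8
|az - bz| = |9 - 20| = 11
distance = (3 + 8 + 11) / 2 = 22 / 2 = 11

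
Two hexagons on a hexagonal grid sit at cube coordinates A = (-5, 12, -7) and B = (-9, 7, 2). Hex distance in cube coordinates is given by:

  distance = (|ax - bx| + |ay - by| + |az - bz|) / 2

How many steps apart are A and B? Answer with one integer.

|ax - bx| = |-5 - (-9)| = 4
|ay - by| = |12 - 7| = 5
|az - bz| = |-7 - 2| = 9
distance = (4 + 5 + 9) / 2 = 18 / 2 = 9

Answer: 9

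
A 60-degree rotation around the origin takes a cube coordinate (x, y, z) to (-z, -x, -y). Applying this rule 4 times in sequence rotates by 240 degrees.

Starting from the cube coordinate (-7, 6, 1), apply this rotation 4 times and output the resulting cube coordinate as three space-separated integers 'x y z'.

Start: (-7, 6, 1)
Step 1: (-7, 6, 1) -> (-(1), -(-7), -(6)) = (-1, 7, -6)
Step 2: (-1, 7, -6) -> (-(-6), -(-1), -(7)) = (6, 1, -7)
Step 3: (6, 1, -7) -> (-(-7), -(6), -(1)) = (7, -6, -1)
Step 4: (7, -6, -1) -> (-(-1), -(7), -(-6)) = (1, -7, 6)

Answer: 1 -7 6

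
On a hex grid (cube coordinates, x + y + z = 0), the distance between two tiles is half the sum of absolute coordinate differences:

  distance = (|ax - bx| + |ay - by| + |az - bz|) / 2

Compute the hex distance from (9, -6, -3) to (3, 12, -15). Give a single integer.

|ax - bx| = |9 - 3| = 6
|ay - by| = |-6 - 12| = 18
|az - bz| = |-3 - (-15)| = 12
distance = (6 + 18 + 12) / 2 = 36 / 2 = 18

Answer: 18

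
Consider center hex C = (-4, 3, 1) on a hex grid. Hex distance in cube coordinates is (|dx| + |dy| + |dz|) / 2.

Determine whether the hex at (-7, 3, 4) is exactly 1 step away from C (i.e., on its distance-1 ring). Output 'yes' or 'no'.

|px - cx| = |-7 - (-4)| = 3
|py - cy| = |3 - 3| = 0
|pz - cz| = |4 - 1| = 3
distance = (3+0+3)/2 = 6/2 = 3
radius = 1; distance != radius -> no

Answer: no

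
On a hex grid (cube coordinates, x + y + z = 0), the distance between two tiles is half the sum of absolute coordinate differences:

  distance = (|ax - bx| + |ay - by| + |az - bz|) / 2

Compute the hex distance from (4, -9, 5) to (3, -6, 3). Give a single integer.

Answer: 3

Derivation:
|ax - bx| = |4 - 3| = 1
|ay - by| = |-9 - (-6)| = 3
|az - bz| = |5 - 3| = 2
distance = (1 + 3 + 2) / 2 = 6 / 2 = 3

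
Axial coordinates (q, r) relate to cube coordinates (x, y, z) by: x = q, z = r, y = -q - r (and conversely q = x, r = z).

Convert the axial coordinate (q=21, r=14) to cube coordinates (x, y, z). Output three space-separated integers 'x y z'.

x = q = 21
z = r = 14
y = -x - z = -(21) - (14) = -35

Answer: 21 -35 14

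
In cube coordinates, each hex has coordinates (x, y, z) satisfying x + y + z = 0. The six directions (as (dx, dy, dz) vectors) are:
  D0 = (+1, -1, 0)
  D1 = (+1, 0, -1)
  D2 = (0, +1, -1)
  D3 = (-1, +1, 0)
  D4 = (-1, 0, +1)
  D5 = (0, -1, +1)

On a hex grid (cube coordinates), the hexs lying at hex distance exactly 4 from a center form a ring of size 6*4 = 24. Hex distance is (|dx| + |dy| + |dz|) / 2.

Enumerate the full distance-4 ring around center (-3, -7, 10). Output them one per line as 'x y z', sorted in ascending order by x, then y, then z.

Answer: -7 -7 14
-7 -6 13
-7 -5 12
-7 -4 11
-7 -3 10
-6 -8 14
-6 -3 9
-5 -9 14
-5 -3 8
-4 -10 14
-4 -3 7
-3 -11 14
-3 -3 6
-2 -11 13
-2 -4 6
-1 -11 12
-1 -5 6
0 -11 11
0 -6 6
1 -11 10
1 -10 9
1 -9 8
1 -8 7
1 -7 6

Derivation:
Walk ring at distance 4 from (-3, -7, 10):
Start at center + D4*4 = (-7, -7, 14)
  hex 0: (-7, -7, 14)
  hex 1: (-6, -8, 14)
  hex 2: (-5, -9, 14)
  hex 3: (-4, -10, 14)
  hex 4: (-3, -11, 14)
  hex 5: (-2, -11, 13)
  hex 6: (-1, -11, 12)
  hex 7: (0, -11, 11)
  hex 8: (1, -11, 10)
  hex 9: (1, -10, 9)
  hex 10: (1, -9, 8)
  hex 11: (1, -8, 7)
  hex 12: (1, -7, 6)
  hex 13: (0, -6, 6)
  hex 14: (-1, -5, 6)
  hex 15: (-2, -4, 6)
  hex 16: (-3, -3, 6)
  hex 17: (-4, -3, 7)
  hex 18: (-5, -3, 8)
  hex 19: (-6, -3, 9)
  hex 20: (-7, -3, 10)
  hex 21: (-7, -4, 11)
  hex 22: (-7, -5, 12)
  hex 23: (-7, -6, 13)
Sorted: 24 hexes.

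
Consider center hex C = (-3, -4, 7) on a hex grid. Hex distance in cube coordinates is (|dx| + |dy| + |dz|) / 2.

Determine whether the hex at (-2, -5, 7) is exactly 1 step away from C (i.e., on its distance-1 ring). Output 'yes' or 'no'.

Answer: yes

Derivation:
|px - cx| = |-2 - (-3)| = 1
|py - cy| = |-5 - (-4)| = 1
|pz - cz| = |7 - 7| = 0
distance = (1+1+0)/2 = 2/2 = 1
radius = 1; distance == radius -> yes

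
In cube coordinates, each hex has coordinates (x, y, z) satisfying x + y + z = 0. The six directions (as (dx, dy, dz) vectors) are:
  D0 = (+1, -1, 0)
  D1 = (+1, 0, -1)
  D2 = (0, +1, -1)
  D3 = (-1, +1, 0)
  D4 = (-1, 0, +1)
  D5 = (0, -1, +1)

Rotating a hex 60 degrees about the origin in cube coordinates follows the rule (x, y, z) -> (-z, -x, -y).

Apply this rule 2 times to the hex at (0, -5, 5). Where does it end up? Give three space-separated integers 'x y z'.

Answer: -5 5 0

Derivation:
Start: (0, -5, 5)
Step 1: (0, -5, 5) -> (-(5), -(0), -(-5)) = (-5, 0, 5)
Step 2: (-5, 0, 5) -> (-(5), -(-5), -(0)) = (-5, 5, 0)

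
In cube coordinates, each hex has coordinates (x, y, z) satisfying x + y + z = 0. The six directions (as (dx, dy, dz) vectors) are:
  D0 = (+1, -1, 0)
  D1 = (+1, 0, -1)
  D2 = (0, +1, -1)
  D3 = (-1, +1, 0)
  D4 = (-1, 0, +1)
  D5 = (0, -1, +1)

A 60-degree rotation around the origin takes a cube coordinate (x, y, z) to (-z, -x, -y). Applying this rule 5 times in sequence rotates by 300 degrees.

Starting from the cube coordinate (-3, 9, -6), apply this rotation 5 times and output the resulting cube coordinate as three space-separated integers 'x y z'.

Start: (-3, 9, -6)
Step 1: (-3, 9, -6) -> (-(-6), -(-3), -(9)) = (6, 3, -9)
Step 2: (6, 3, -9) -> (-(-9), -(6), -(3)) = (9, -6, -3)
Step 3: (9, -6, -3) -> (-(-3), -(9), -(-6)) = (3, -9, 6)
Step 4: (3, -9, 6) -> (-(6), -(3), -(-9)) = (-6, -3, 9)
Step 5: (-6, -3, 9) -> (-(9), -(-6), -(-3)) = (-9, 6, 3)

Answer: -9 6 3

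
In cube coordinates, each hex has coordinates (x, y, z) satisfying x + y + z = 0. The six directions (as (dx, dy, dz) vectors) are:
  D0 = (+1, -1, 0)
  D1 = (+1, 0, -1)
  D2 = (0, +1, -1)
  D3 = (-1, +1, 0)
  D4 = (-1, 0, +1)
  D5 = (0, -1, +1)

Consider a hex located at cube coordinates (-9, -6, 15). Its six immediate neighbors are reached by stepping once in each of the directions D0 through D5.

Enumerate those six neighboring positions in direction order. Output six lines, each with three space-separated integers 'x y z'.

Center: (-9, -6, 15). Add each direction:
  D0: (-9, -6, 15) + (1, -1, 0) = (-8, -7, 15)
  D1: (-9, -6, 15) + (1, 0, -1) = (-8, -6, 14)
  D2: (-9, -6, 15) + (0, 1, -1) = (-9, -5, 14)
  D3: (-9, -6, 15) + (-1, 1, 0) = (-10, -5, 15)
  D4: (-9, -6, 15) + (-1, 0, 1) = (-10, -6, 16)
  D5: (-9, -6, 15) + (0, -1, 1) = (-9, -7, 16)

Answer: -8 -7 15
-8 -6 14
-9 -5 14
-10 -5 15
-10 -6 16
-9 -7 16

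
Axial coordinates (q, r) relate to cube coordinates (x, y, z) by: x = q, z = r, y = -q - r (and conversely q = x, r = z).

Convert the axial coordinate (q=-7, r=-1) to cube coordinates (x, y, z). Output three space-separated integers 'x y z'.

Answer: -7 8 -1

Derivation:
x = q = -7
z = r = -1
y = -x - z = -(-7) - (-1) = 8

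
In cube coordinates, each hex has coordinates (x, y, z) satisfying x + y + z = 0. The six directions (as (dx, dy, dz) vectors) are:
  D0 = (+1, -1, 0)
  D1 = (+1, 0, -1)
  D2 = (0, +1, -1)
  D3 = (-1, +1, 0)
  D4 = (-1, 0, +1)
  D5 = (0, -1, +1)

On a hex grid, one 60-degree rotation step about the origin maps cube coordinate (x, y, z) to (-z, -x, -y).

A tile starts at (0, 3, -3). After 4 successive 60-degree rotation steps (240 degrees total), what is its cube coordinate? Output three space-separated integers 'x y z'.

Answer: -3 0 3

Derivation:
Start: (0, 3, -3)
Step 1: (0, 3, -3) -> (-(-3), -(0), -(3)) = (3, 0, -3)
Step 2: (3, 0, -3) -> (-(-3), -(3), -(0)) = (3, -3, 0)
Step 3: (3, -3, 0) -> (-(0), -(3), -(-3)) = (0, -3, 3)
Step 4: (0, -3, 3) -> (-(3), -(0), -(-3)) = (-3, 0, 3)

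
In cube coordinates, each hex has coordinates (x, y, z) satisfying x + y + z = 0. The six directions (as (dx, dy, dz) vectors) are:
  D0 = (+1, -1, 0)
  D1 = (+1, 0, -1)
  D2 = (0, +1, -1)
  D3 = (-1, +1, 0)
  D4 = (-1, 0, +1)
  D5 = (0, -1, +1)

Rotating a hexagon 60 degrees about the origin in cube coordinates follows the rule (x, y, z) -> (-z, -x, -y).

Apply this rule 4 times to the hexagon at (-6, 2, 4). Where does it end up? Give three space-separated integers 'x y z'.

Answer: 4 -6 2

Derivation:
Start: (-6, 2, 4)
Step 1: (-6, 2, 4) -> (-(4), -(-6), -(2)) = (-4, 6, -2)
Step 2: (-4, 6, -2) -> (-(-2), -(-4), -(6)) = (2, 4, -6)
Step 3: (2, 4, -6) -> (-(-6), -(2), -(4)) = (6, -2, -4)
Step 4: (6, -2, -4) -> (-(-4), -(6), -(-2)) = (4, -6, 2)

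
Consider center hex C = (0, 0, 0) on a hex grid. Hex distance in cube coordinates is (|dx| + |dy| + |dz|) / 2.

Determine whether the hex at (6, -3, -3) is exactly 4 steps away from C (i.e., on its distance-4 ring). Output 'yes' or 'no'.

Answer: no

Derivation:
|px - cx| = |6 - 0| = 6
|py - cy| = |-3 - 0| = 3
|pz - cz| = |-3 - 0| = 3
distance = (6+3+3)/2 = 12/2 = 6
radius = 4; distance != radius -> no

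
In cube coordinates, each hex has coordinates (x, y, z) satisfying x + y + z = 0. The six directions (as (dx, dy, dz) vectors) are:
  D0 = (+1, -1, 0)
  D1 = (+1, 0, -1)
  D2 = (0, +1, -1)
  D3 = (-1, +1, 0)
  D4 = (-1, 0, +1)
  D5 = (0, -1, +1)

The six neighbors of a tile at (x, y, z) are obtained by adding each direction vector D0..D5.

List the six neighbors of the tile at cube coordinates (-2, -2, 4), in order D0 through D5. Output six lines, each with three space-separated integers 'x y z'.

Center: (-2, -2, 4). Add each direction:
  D0: (-2, -2, 4) + (1, -1, 0) = (-1, -3, 4)
  D1: (-2, -2, 4) + (1, 0, -1) = (-1, -2, 3)
  D2: (-2, -2, 4) + (0, 1, -1) = (-2, -1, 3)
  D3: (-2, -2, 4) + (-1, 1, 0) = (-3, -1, 4)
  D4: (-2, -2, 4) + (-1, 0, 1) = (-3, -2, 5)
  D5: (-2, -2, 4) + (0, -1, 1) = (-2, -3, 5)

Answer: -1 -3 4
-1 -2 3
-2 -1 3
-3 -1 4
-3 -2 5
-2 -3 5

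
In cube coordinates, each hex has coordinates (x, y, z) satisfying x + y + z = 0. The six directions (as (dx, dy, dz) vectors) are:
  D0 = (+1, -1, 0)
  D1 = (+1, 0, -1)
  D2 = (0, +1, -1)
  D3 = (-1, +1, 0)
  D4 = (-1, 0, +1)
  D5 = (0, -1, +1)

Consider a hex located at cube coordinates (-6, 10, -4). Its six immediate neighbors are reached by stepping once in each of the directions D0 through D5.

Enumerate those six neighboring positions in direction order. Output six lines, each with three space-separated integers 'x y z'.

Center: (-6, 10, -4). Add each direction:
  D0: (-6, 10, -4) + (1, -1, 0) = (-5, 9, -4)
  D1: (-6, 10, -4) + (1, 0, -1) = (-5, 10, -5)
  D2: (-6, 10, -4) + (0, 1, -1) = (-6, 11, -5)
  D3: (-6, 10, -4) + (-1, 1, 0) = (-7, 11, -4)
  D4: (-6, 10, -4) + (-1, 0, 1) = (-7, 10, -3)
  D5: (-6, 10, -4) + (0, -1, 1) = (-6, 9, -3)

Answer: -5 9 -4
-5 10 -5
-6 11 -5
-7 11 -4
-7 10 -3
-6 9 -3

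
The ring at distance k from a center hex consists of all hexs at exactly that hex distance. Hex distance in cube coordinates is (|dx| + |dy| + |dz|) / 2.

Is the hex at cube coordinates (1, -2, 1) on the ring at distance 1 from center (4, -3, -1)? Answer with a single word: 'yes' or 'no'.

|px - cx| = |1 - 4| = 3
|py - cy| = |-2 - (-3)| = 1
|pz - cz| = |1 - (-1)| = 2
distance = (3+1+2)/2 = 6/2 = 3
radius = 1; distance != radius -> no

Answer: no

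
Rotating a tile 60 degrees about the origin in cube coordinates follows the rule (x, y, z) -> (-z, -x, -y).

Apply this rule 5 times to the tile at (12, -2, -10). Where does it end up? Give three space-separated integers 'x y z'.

Answer: 2 10 -12

Derivation:
Start: (12, -2, -10)
Step 1: (12, -2, -10) -> (-(-10), -(12), -(-2)) = (10, -12, 2)
Step 2: (10, -12, 2) -> (-(2), -(10), -(-12)) = (-2, -10, 12)
Step 3: (-2, -10, 12) -> (-(12), -(-2), -(-10)) = (-12, 2, 10)
Step 4: (-12, 2, 10) -> (-(10), -(-12), -(2)) = (-10, 12, -2)
Step 5: (-10, 12, -2) -> (-(-2), -(-10), -(12)) = (2, 10, -12)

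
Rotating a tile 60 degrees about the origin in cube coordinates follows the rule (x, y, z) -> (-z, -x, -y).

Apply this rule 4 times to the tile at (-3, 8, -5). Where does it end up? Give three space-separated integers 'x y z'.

Start: (-3, 8, -5)
Step 1: (-3, 8, -5) -> (-(-5), -(-3), -(8)) = (5, 3, -8)
Step 2: (5, 3, -8) -> (-(-8), -(5), -(3)) = (8, -5, -3)
Step 3: (8, -5, -3) -> (-(-3), -(8), -(-5)) = (3, -8, 5)
Step 4: (3, -8, 5) -> (-(5), -(3), -(-8)) = (-5, -3, 8)

Answer: -5 -3 8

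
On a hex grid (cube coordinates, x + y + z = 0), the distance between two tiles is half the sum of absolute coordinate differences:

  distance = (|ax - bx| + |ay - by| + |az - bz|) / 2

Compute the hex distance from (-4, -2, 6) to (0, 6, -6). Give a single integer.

|ax - bx| = |-4 - 0| = 4
|ay - by| = |-2 - 6| = 8
|az - bz| = |6 - (-6)| = 12
distance = (4 + 8 + 12) / 2 = 24 / 2 = 12

Answer: 12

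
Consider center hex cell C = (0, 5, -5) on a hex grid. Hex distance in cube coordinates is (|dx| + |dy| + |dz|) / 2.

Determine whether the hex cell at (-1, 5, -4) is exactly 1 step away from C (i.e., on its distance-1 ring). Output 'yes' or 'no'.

|px - cx| = |-1 - 0| = 1
|py - cy| = |5 - 5| = 0
|pz - cz| = |-4 - (-5)| = 1
distance = (1+0+1)/2 = 2/2 = 1
radius = 1; distance == radius -> yes

Answer: yes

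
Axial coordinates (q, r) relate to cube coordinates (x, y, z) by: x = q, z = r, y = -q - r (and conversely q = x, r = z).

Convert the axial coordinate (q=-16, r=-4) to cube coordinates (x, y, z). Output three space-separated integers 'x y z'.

Answer: -16 20 -4

Derivation:
x = q = -16
z = r = -4
y = -x - z = -(-16) - (-4) = 20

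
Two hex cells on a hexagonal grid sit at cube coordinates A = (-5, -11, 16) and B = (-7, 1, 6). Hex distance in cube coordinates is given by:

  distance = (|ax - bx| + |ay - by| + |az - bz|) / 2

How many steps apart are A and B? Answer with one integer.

Answer: 12

Derivation:
|ax - bx| = |-5 - (-7)| = 2
|ay - by| = |-11 - 1| = 12
|az - bz| = |16 - 6| = 10
distance = (2 + 12 + 10) / 2 = 24 / 2 = 12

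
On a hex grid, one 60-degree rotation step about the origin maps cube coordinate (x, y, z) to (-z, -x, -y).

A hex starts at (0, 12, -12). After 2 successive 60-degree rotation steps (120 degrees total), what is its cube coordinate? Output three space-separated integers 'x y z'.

Answer: 12 -12 0

Derivation:
Start: (0, 12, -12)
Step 1: (0, 12, -12) -> (-(-12), -(0), -(12)) = (12, 0, -12)
Step 2: (12, 0, -12) -> (-(-12), -(12), -(0)) = (12, -12, 0)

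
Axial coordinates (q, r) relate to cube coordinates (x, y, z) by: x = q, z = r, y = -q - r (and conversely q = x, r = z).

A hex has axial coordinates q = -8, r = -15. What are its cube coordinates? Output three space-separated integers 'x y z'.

Answer: -8 23 -15

Derivation:
x = q = -8
z = r = -15
y = -x - z = -(-8) - (-15) = 23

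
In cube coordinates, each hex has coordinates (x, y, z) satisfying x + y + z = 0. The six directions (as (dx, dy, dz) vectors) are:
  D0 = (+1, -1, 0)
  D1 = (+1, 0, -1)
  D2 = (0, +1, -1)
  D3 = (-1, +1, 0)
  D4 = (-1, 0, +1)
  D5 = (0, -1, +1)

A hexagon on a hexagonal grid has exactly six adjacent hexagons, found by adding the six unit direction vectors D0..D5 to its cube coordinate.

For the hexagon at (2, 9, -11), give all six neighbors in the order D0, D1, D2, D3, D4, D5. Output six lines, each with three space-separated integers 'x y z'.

Answer: 3 8 -11
3 9 -12
2 10 -12
1 10 -11
1 9 -10
2 8 -10

Derivation:
Center: (2, 9, -11). Add each direction:
  D0: (2, 9, -11) + (1, -1, 0) = (3, 8, -11)
  D1: (2, 9, -11) + (1, 0, -1) = (3, 9, -12)
  D2: (2, 9, -11) + (0, 1, -1) = (2, 10, -12)
  D3: (2, 9, -11) + (-1, 1, 0) = (1, 10, -11)
  D4: (2, 9, -11) + (-1, 0, 1) = (1, 9, -10)
  D5: (2, 9, -11) + (0, -1, 1) = (2, 8, -10)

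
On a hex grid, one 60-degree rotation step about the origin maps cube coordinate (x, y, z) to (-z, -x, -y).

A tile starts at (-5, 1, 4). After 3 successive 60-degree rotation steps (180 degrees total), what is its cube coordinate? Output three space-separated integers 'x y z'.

Answer: 5 -1 -4

Derivation:
Start: (-5, 1, 4)
Step 1: (-5, 1, 4) -> (-(4), -(-5), -(1)) = (-4, 5, -1)
Step 2: (-4, 5, -1) -> (-(-1), -(-4), -(5)) = (1, 4, -5)
Step 3: (1, 4, -5) -> (-(-5), -(1), -(4)) = (5, -1, -4)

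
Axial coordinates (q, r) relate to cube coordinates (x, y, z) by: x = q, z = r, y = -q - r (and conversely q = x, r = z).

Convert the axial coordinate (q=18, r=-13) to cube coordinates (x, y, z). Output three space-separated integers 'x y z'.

x = q = 18
z = r = -13
y = -x - z = -(18) - (-13) = -5

Answer: 18 -5 -13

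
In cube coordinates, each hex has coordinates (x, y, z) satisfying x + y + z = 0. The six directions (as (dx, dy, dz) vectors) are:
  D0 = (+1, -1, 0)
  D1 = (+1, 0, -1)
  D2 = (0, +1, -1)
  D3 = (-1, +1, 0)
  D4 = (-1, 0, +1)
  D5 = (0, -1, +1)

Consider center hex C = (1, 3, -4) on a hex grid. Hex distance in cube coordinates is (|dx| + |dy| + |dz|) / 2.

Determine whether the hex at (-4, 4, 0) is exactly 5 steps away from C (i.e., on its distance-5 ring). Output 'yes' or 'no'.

|px - cx| = |-4 - 1| = 5
|py - cy| = |4 - 3| = 1
|pz - cz| = |0 - (-4)| = 4
distance = (5+1+4)/2 = 10/2 = 5
radius = 5; distance == radius -> yes

Answer: yes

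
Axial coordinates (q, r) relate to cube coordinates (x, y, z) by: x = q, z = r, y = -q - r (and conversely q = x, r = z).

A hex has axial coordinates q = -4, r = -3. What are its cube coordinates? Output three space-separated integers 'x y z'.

x = q = -4
z = r = -3
y = -x - z = -(-4) - (-3) = 7

Answer: -4 7 -3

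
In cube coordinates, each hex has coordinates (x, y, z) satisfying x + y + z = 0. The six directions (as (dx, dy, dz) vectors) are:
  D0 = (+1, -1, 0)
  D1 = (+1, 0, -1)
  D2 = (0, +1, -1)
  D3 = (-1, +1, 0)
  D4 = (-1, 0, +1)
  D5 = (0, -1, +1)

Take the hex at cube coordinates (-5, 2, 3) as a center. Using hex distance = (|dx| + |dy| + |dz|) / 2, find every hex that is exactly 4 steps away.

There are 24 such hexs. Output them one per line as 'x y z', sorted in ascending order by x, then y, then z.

Walk ring at distance 4 from (-5, 2, 3):
Start at center + D4*4 = (-9, 2, 7)
  hex 0: (-9, 2, 7)
  hex 1: (-8, 1, 7)
  hex 2: (-7, 0, 7)
  hex 3: (-6, -1, 7)
  hex 4: (-5, -2, 7)
  hex 5: (-4, -2, 6)
  hex 6: (-3, -2, 5)
  hex 7: (-2, -2, 4)
  hex 8: (-1, -2, 3)
  hex 9: (-1, -1, 2)
  hex 10: (-1, 0, 1)
  hex 11: (-1, 1, 0)
  hex 12: (-1, 2, -1)
  hex 13: (-2, 3, -1)
  hex 14: (-3, 4, -1)
  hex 15: (-4, 5, -1)
  hex 16: (-5, 6, -1)
  hex 17: (-6, 6, 0)
  hex 18: (-7, 6, 1)
  hex 19: (-8, 6, 2)
  hex 20: (-9, 6, 3)
  hex 21: (-9, 5, 4)
  hex 22: (-9, 4, 5)
  hex 23: (-9, 3, 6)
Sorted: 24 hexes.

Answer: -9 2 7
-9 3 6
-9 4 5
-9 5 4
-9 6 3
-8 1 7
-8 6 2
-7 0 7
-7 6 1
-6 -1 7
-6 6 0
-5 -2 7
-5 6 -1
-4 -2 6
-4 5 -1
-3 -2 5
-3 4 -1
-2 -2 4
-2 3 -1
-1 -2 3
-1 -1 2
-1 0 1
-1 1 0
-1 2 -1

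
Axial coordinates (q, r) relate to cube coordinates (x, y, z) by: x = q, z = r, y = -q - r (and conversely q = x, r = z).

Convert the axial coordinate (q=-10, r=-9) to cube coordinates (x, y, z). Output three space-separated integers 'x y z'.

x = q = -10
z = r = -9
y = -x - z = -(-10) - (-9) = 19

Answer: -10 19 -9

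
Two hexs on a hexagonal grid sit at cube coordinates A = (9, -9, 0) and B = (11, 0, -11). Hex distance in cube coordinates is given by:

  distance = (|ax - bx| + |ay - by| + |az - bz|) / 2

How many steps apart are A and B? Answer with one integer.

Answer: 11

Derivation:
|ax - bx| = |9 - 11| = 2
|ay - by| = |-9 - 0| = 9
|az - bz| = |0 - (-11)| = 11
distance = (2 + 9 + 11) / 2 = 22 / 2 = 11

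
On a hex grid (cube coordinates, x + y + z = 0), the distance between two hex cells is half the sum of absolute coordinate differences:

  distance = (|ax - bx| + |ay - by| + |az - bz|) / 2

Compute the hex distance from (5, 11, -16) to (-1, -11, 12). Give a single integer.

Answer: 28

Derivation:
|ax - bx| = |5 - (-1)| = 6
|ay - by| = |11 - (-11)| = 22
|az - bz| = |-16 - 12| = 28
distance = (6 + 22 + 28) / 2 = 56 / 2 = 28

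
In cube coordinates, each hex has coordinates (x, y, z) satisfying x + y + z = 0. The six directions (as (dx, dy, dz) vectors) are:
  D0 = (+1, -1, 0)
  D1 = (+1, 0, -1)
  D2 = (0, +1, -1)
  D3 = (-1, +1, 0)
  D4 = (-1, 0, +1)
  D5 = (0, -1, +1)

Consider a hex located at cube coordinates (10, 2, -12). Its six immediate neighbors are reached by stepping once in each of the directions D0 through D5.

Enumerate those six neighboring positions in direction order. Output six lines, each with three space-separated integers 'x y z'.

Center: (10, 2, -12). Add each direction:
  D0: (10, 2, -12) + (1, -1, 0) = (11, 1, -12)
  D1: (10, 2, -12) + (1, 0, -1) = (11, 2, -13)
  D2: (10, 2, -12) + (0, 1, -1) = (10, 3, -13)
  D3: (10, 2, -12) + (-1, 1, 0) = (9, 3, -12)
  D4: (10, 2, -12) + (-1, 0, 1) = (9, 2, -11)
  D5: (10, 2, -12) + (0, -1, 1) = (10, 1, -11)

Answer: 11 1 -12
11 2 -13
10 3 -13
9 3 -12
9 2 -11
10 1 -11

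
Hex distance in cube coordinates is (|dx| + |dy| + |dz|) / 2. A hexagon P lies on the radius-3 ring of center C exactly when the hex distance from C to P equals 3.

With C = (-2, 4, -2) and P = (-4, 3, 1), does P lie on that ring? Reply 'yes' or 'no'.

Answer: yes

Derivation:
|px - cx| = |-4 - (-2)| = 2
|py - cy| = |3 - 4| = 1
|pz - cz| = |1 - (-2)| = 3
distance = (2+1+3)/2 = 6/2 = 3
radius = 3; distance == radius -> yes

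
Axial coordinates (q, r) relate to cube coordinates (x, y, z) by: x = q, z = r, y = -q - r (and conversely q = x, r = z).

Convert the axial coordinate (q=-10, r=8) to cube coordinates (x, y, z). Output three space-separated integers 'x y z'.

Answer: -10 2 8

Derivation:
x = q = -10
z = r = 8
y = -x - z = -(-10) - (8) = 2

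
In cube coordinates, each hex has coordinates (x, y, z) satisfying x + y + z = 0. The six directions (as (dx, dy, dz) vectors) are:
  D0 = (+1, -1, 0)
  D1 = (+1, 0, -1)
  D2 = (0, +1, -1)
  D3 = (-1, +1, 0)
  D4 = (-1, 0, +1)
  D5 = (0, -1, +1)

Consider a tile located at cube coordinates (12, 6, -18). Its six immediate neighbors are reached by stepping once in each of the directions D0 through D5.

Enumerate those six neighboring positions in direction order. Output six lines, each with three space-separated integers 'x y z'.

Center: (12, 6, -18). Add each direction:
  D0: (12, 6, -18) + (1, -1, 0) = (13, 5, -18)
  D1: (12, 6, -18) + (1, 0, -1) = (13, 6, -19)
  D2: (12, 6, -18) + (0, 1, -1) = (12, 7, -19)
  D3: (12, 6, -18) + (-1, 1, 0) = (11, 7, -18)
  D4: (12, 6, -18) + (-1, 0, 1) = (11, 6, -17)
  D5: (12, 6, -18) + (0, -1, 1) = (12, 5, -17)

Answer: 13 5 -18
13 6 -19
12 7 -19
11 7 -18
11 6 -17
12 5 -17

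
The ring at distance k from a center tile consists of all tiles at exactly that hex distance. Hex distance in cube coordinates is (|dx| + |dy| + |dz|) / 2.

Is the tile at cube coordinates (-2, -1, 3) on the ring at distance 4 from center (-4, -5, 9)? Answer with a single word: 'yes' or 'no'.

|px - cx| = |-2 - (-4)| = 2
|py - cy| = |-1 - (-5)| = 4
|pz - cz| = |3 - 9| = 6
distance = (2+4+6)/2 = 12/2 = 6
radius = 4; distance != radius -> no

Answer: no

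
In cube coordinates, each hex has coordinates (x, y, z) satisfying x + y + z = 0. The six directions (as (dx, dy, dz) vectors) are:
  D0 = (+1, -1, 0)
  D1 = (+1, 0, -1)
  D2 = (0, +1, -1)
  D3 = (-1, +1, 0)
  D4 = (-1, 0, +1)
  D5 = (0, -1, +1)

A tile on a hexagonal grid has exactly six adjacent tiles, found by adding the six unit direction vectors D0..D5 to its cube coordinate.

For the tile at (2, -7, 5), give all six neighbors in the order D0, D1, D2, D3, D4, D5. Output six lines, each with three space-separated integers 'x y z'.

Answer: 3 -8 5
3 -7 4
2 -6 4
1 -6 5
1 -7 6
2 -8 6

Derivation:
Center: (2, -7, 5). Add each direction:
  D0: (2, -7, 5) + (1, -1, 0) = (3, -8, 5)
  D1: (2, -7, 5) + (1, 0, -1) = (3, -7, 4)
  D2: (2, -7, 5) + (0, 1, -1) = (2, -6, 4)
  D3: (2, -7, 5) + (-1, 1, 0) = (1, -6, 5)
  D4: (2, -7, 5) + (-1, 0, 1) = (1, -7, 6)
  D5: (2, -7, 5) + (0, -1, 1) = (2, -8, 6)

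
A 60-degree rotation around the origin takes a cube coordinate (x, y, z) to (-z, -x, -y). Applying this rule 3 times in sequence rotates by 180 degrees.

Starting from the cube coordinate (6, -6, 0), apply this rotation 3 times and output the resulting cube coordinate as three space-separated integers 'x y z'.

Answer: -6 6 0

Derivation:
Start: (6, -6, 0)
Step 1: (6, -6, 0) -> (-(0), -(6), -(-6)) = (0, -6, 6)
Step 2: (0, -6, 6) -> (-(6), -(0), -(-6)) = (-6, 0, 6)
Step 3: (-6, 0, 6) -> (-(6), -(-6), -(0)) = (-6, 6, 0)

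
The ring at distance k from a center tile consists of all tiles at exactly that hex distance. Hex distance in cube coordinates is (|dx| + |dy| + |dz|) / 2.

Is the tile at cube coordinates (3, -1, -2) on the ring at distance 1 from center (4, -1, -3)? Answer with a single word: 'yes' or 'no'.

Answer: yes

Derivation:
|px - cx| = |3 - 4| = 1
|py - cy| = |-1 - (-1)| = 0
|pz - cz| = |-2 - (-3)| = 1
distance = (1+0+1)/2 = 2/2 = 1
radius = 1; distance == radius -> yes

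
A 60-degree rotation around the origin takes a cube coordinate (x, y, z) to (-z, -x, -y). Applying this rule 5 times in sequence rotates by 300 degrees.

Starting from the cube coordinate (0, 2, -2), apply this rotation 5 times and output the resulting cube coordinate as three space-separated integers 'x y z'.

Start: (0, 2, -2)
Step 1: (0, 2, -2) -> (-(-2), -(0), -(2)) = (2, 0, -2)
Step 2: (2, 0, -2) -> (-(-2), -(2), -(0)) = (2, -2, 0)
Step 3: (2, -2, 0) -> (-(0), -(2), -(-2)) = (0, -2, 2)
Step 4: (0, -2, 2) -> (-(2), -(0), -(-2)) = (-2, 0, 2)
Step 5: (-2, 0, 2) -> (-(2), -(-2), -(0)) = (-2, 2, 0)

Answer: -2 2 0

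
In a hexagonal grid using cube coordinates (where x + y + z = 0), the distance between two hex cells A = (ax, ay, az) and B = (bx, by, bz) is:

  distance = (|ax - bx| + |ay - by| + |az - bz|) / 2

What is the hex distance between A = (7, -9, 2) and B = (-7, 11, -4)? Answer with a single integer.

Answer: 20

Derivation:
|ax - bx| = |7 - (-7)| = 14
|ay - by| = |-9 - 11| = 20
|az - bz| = |2 - (-4)| = 6
distance = (14 + 20 + 6) / 2 = 40 / 2 = 20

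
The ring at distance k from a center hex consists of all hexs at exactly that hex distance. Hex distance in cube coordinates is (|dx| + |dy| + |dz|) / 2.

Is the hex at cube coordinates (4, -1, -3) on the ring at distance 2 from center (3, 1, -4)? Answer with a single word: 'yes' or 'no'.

|px - cx| = |4 - 3| = 1
|py - cy| = |-1 - 1| = 2
|pz - cz| = |-3 - (-4)| = 1
distance = (1+2+1)/2 = 4/2 = 2
radius = 2; distance == radius -> yes

Answer: yes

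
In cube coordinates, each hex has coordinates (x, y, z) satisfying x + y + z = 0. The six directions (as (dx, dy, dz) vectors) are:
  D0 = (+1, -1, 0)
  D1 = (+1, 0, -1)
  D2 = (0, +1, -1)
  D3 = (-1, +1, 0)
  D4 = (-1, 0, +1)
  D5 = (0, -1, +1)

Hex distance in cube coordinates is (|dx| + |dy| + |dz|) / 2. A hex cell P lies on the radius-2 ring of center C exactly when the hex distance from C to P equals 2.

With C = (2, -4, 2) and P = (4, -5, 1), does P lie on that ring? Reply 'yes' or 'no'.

|px - cx| = |4 - 2| = 2
|py - cy| = |-5 - (-4)| = 1
|pz - cz| = |1 - 2| = 1
distance = (2+1+1)/2 = 4/2 = 2
radius = 2; distance == radius -> yes

Answer: yes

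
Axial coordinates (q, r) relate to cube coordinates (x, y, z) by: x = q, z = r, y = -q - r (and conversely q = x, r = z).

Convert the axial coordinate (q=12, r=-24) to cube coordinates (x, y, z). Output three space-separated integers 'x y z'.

x = q = 12
z = r = -24
y = -x - z = -(12) - (-24) = 12

Answer: 12 12 -24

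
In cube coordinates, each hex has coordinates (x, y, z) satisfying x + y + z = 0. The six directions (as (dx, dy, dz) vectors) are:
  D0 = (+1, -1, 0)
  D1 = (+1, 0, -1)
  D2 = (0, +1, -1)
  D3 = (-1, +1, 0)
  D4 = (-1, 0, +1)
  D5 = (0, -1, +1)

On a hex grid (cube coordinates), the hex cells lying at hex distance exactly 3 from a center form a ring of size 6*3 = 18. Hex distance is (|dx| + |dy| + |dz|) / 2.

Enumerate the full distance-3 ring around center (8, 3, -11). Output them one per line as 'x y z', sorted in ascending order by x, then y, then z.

Walk ring at distance 3 from (8, 3, -11):
Start at center + D4*3 = (5, 3, -8)
  hex 0: (5, 3, -8)
  hex 1: (6, 2, -8)
  hex 2: (7, 1, -8)
  hex 3: (8, 0, -8)
  hex 4: (9, 0, -9)
  hex 5: (10, 0, -10)
  hex 6: (11, 0, -11)
  hex 7: (11, 1, -12)
  hex 8: (11, 2, -13)
  hex 9: (11, 3, -14)
  hex 10: (10, 4, -14)
  hex 11: (9, 5, -14)
  hex 12: (8, 6, -14)
  hex 13: (7, 6, -13)
  hex 14: (6, 6, -12)
  hex 15: (5, 6, -11)
  hex 16: (5, 5, -10)
  hex 17: (5, 4, -9)
Sorted: 18 hexes.

Answer: 5 3 -8
5 4 -9
5 5 -10
5 6 -11
6 2 -8
6 6 -12
7 1 -8
7 6 -13
8 0 -8
8 6 -14
9 0 -9
9 5 -14
10 0 -10
10 4 -14
11 0 -11
11 1 -12
11 2 -13
11 3 -14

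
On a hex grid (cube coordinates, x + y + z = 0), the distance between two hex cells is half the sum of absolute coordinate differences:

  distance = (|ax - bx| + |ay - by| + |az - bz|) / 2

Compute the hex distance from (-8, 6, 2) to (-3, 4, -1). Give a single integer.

|ax - bx| = |-8 - (-3)| = 5
|ay - by| = |6 - 4| = 2
|az - bz| = |2 - (-1)| = 3
distance = (5 + 2 + 3) / 2 = 10 / 2 = 5

Answer: 5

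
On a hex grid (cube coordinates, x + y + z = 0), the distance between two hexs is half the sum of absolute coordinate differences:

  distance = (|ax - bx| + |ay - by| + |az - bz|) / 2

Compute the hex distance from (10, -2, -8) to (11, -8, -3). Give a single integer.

Answer: 6

Derivation:
|ax - bx| = |10 - 11| = 1
|ay - by| = |-2 - (-8)| = 6
|az - bz| = |-8 - (-3)| = 5
distance = (1 + 6 + 5) / 2 = 12 / 2 = 6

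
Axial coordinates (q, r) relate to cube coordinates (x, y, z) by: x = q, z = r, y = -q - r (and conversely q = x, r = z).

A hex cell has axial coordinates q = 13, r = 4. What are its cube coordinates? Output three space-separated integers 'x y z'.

x = q = 13
z = r = 4
y = -x - z = -(13) - (4) = -17

Answer: 13 -17 4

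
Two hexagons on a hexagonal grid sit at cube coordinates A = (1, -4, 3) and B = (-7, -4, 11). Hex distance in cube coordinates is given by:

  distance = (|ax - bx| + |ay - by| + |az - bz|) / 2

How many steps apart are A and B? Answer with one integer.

Answer: 8

Derivation:
|ax - bx| = |1 - (-7)| = 8
|ay - by| = |-4 - (-4)| = 0
|az - bz| = |3 - 11| = 8
distance = (8 + 0 + 8) / 2 = 16 / 2 = 8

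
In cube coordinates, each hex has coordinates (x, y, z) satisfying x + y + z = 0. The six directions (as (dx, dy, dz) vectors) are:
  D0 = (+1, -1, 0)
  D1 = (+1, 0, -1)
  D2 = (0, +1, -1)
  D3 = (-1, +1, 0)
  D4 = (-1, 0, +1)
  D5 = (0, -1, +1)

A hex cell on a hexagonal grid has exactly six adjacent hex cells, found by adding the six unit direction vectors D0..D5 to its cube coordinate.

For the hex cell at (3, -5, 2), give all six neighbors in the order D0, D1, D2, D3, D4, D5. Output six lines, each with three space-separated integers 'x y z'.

Center: (3, -5, 2). Add each direction:
  D0: (3, -5, 2) + (1, -1, 0) = (4, -6, 2)
  D1: (3, -5, 2) + (1, 0, -1) = (4, -5, 1)
  D2: (3, -5, 2) + (0, 1, -1) = (3, -4, 1)
  D3: (3, -5, 2) + (-1, 1, 0) = (2, -4, 2)
  D4: (3, -5, 2) + (-1, 0, 1) = (2, -5, 3)
  D5: (3, -5, 2) + (0, -1, 1) = (3, -6, 3)

Answer: 4 -6 2
4 -5 1
3 -4 1
2 -4 2
2 -5 3
3 -6 3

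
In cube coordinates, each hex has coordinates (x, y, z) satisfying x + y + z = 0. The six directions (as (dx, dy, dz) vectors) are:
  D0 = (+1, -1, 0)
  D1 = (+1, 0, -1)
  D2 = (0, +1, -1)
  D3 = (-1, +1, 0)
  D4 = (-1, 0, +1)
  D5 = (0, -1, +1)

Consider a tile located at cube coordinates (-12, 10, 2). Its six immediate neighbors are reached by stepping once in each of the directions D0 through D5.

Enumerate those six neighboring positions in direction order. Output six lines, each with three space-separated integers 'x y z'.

Center: (-12, 10, 2). Add each direction:
  D0: (-12, 10, 2) + (1, -1, 0) = (-11, 9, 2)
  D1: (-12, 10, 2) + (1, 0, -1) = (-11, 10, 1)
  D2: (-12, 10, 2) + (0, 1, -1) = (-12, 11, 1)
  D3: (-12, 10, 2) + (-1, 1, 0) = (-13, 11, 2)
  D4: (-12, 10, 2) + (-1, 0, 1) = (-13, 10, 3)
  D5: (-12, 10, 2) + (0, -1, 1) = (-12, 9, 3)

Answer: -11 9 2
-11 10 1
-12 11 1
-13 11 2
-13 10 3
-12 9 3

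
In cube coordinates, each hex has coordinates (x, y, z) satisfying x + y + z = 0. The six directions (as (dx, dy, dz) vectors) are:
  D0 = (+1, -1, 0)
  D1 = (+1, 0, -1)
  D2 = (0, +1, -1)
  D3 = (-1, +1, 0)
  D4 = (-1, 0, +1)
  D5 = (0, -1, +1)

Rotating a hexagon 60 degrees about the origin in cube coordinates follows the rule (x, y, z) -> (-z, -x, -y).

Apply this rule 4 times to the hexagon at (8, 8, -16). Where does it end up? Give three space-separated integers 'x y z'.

Answer: -16 8 8

Derivation:
Start: (8, 8, -16)
Step 1: (8, 8, -16) -> (-(-16), -(8), -(8)) = (16, -8, -8)
Step 2: (16, -8, -8) -> (-(-8), -(16), -(-8)) = (8, -16, 8)
Step 3: (8, -16, 8) -> (-(8), -(8), -(-16)) = (-8, -8, 16)
Step 4: (-8, -8, 16) -> (-(16), -(-8), -(-8)) = (-16, 8, 8)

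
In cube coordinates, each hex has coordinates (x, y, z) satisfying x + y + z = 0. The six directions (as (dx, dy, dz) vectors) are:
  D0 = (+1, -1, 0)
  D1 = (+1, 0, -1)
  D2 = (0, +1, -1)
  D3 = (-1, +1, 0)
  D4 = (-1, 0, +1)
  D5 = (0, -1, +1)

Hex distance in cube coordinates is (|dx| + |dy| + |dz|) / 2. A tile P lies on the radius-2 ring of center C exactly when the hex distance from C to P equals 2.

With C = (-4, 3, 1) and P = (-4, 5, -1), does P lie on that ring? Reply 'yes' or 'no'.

Answer: yes

Derivation:
|px - cx| = |-4 - (-4)| = 0
|py - cy| = |5 - 3| = 2
|pz - cz| = |-1 - 1| = 2
distance = (0+2+2)/2 = 4/2 = 2
radius = 2; distance == radius -> yes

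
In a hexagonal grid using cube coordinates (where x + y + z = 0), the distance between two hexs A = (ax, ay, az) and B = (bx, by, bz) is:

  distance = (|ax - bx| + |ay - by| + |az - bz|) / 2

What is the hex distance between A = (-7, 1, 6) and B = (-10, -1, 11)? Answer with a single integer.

|ax - bx| = |-7 - (-10)| = 3
|ay - by| = |1 - (-1)| = 2
|az - bz| = |6 - 11| = 5
distance = (3 + 2 + 5) / 2 = 10 / 2 = 5

Answer: 5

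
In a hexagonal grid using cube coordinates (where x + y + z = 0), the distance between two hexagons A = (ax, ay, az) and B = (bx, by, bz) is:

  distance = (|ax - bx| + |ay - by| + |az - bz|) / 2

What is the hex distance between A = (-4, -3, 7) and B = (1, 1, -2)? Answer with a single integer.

Answer: 9

Derivation:
|ax - bx| = |-4 - 1| = 5
|ay - by| = |-3 - 1| = 4
|az - bz| = |7 - (-2)| = 9
distance = (5 + 4 + 9) / 2 = 18 / 2 = 9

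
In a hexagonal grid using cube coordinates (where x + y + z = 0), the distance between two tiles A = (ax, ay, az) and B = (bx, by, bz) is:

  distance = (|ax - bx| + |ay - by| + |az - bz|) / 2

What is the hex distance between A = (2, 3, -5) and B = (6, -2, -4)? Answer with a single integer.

|ax - bx| = |2 - 6| = 4
|ay - by| = |3 - (-2)| = 5
|az - bz| = |-5 - (-4)| = 1
distance = (4 + 5 + 1) / 2 = 10 / 2 = 5

Answer: 5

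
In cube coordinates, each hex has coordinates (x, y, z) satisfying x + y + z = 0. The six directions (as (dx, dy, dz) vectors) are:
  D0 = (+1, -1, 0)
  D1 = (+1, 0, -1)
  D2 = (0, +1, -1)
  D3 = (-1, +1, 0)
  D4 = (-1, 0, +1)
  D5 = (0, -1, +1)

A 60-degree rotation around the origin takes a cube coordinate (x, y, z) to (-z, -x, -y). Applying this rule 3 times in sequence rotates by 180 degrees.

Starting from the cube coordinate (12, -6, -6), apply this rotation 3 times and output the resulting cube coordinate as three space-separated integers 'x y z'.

Answer: -12 6 6

Derivation:
Start: (12, -6, -6)
Step 1: (12, -6, -6) -> (-(-6), -(12), -(-6)) = (6, -12, 6)
Step 2: (6, -12, 6) -> (-(6), -(6), -(-12)) = (-6, -6, 12)
Step 3: (-6, -6, 12) -> (-(12), -(-6), -(-6)) = (-12, 6, 6)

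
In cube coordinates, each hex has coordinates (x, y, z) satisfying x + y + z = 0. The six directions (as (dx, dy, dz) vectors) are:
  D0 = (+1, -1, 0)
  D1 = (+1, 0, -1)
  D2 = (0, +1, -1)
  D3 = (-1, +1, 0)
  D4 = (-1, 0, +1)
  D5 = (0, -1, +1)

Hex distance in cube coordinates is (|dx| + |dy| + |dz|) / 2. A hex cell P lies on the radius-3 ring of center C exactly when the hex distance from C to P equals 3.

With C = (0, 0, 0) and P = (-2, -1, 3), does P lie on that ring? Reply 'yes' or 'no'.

Answer: yes

Derivation:
|px - cx| = |-2 - 0| = 2
|py - cy| = |-1 - 0| = 1
|pz - cz| = |3 - 0| = 3
distance = (2+1+3)/2 = 6/2 = 3
radius = 3; distance == radius -> yes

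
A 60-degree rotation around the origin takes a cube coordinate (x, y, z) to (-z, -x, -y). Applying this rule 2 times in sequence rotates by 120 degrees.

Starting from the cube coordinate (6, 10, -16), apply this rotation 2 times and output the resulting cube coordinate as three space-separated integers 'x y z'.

Start: (6, 10, -16)
Step 1: (6, 10, -16) -> (-(-16), -(6), -(10)) = (16, -6, -10)
Step 2: (16, -6, -10) -> (-(-10), -(16), -(-6)) = (10, -16, 6)

Answer: 10 -16 6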